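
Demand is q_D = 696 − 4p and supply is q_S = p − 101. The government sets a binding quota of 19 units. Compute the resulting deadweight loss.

970.225

In inverse form: demand p = 174 − 0.25q, supply p = 101 + q.
Competitive equilibrium: 174 − 0.25q = 101 + q → q* = 58.4, p* = 159.4.
At q = 19: demand price = 174 − 0.25·19 = 169.25; supply price = 101 + 1·19 = 120.
Δq = 58.4 − 19 = 39.4; wedge = 169.25 − 120 = 49.25.
DWL = ½ × 39.4 × 49.25 = 970.225.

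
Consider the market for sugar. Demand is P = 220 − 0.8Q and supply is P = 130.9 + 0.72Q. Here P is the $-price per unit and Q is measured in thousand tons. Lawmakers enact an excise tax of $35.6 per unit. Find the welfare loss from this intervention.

Competitive equilibrium: 220 − 0.8Q = 130.9 + 0.72Q → Q* = 58.6184, P* = 173.1053.
With the tax, the buyer price exceeds the seller price by 35.6: (220 − 0.8Q) − (130.9 + 0.72Q) = 35.6 → Q' = 35.1974.
ΔQ = 58.6184 − 35.1974 = 23.421; the wedge equals the tax, 35.6.
Welfare loss = ½ × 23.421 × 35.6 = $416.89 thousand.

$416.89 thousand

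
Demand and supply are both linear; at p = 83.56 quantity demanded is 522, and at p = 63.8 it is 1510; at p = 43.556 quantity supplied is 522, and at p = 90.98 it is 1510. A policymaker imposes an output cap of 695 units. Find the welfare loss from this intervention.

Demand slope = (63.8 − 83.56)/(1510 − 522) = −0.02, so p = 94 − 0.02q.
Supply slope = (90.98 − 43.556)/(1510 − 522) = 0.048, so p = 18.5 + 0.048q.
Competitive equilibrium: 94 − 0.02q = 18.5 + 0.048q → q* = 1110.2941, p* = 71.7941.
At q = 695: demand price = 94 − 0.02·695 = 80.1; supply price = 18.5 + 0.048·695 = 51.86.
Δq = 1110.2941 − 695 = 415.2941; wedge = 80.1 − 51.86 = 28.24.
Deadweight loss = ½ × 415.2941 × 28.24 = 5863.95.

5863.95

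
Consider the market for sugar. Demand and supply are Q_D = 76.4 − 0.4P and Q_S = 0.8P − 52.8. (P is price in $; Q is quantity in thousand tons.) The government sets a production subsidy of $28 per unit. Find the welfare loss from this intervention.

In inverse form: demand P = 191 − 2.5Q, supply P = 66 + 1.25Q.
Competitive equilibrium: 191 − 2.5Q = 66 + 1.25Q → Q* = 33.3333, P* = 107.6667.
The subsidy lowers effective supply by 28: P = 38 + 1.25Q.
New quantity: 191 − 2.5Q = 38 + 1.25Q → Q' = 40.8.
Overproduction ΔQ = 40.8 − 33.3333 = 7.4667; wedge = subsidy = 28.
The triangle = ½ × 7.4667 × 28 = $104.53 thousand.

$104.53 thousand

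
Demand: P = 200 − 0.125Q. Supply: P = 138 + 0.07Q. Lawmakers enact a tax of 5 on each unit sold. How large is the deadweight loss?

Competitive equilibrium: 200 − 0.125Q = 138 + 0.07Q → Q* = 317.9487, P* = 160.2564.
With the tax, the buyer price exceeds the seller price by 5: (200 − 0.125Q) − (138 + 0.07Q) = 5 → Q' = 292.3077.
ΔQ = 317.9487 − 292.3077 = 25.641; the wedge equals the tax, 5.
Deadweight loss = ½ × 25.641 × 5 = 64.10.

64.10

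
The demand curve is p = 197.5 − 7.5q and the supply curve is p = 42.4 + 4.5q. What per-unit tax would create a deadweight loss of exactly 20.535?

22.2

Competitive equilibrium: 197.5 − 7.5q = 42.4 + 4.5q → q* = 12.925, p* = 100.5625.
A tax t gives Δq = t/12 and wedge t, so DWL = t²/24.
t²/24 = 20.535 → t² = 492.84 → t = 22.2.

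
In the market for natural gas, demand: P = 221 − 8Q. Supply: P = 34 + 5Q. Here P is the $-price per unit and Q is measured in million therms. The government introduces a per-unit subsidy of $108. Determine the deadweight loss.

$448.62 million

Competitive equilibrium: 221 − 8Q = 34 + 5Q → Q* = 14.3846, P* = 105.9231.
The subsidy lowers effective supply by 108: P = 5Q − 74.
New quantity: 221 − 8Q = 5Q − 74 → Q' = 22.6923.
Overproduction ΔQ = 22.6923 − 14.3846 = 8.3077; wedge = subsidy = 108.
The triangle = ½ × 8.3077 × 108 = $448.62 million.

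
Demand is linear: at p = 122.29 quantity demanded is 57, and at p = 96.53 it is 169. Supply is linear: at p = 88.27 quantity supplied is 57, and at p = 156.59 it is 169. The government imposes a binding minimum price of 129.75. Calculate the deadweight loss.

Demand slope = (96.53 − 122.29)/(169 − 57) = −0.23, so p = 135.4 − 0.23q.
Supply slope = (156.59 − 88.27)/(169 − 57) = 0.61, so p = 53.5 + 0.61q.
Competitive equilibrium: 135.4 − 0.23q = 53.5 + 0.61q → q* = 97.5, p* = 112.975.
At the floor p = 129.75, quantity demanded = (135.4 − 129.75)/0.23 = 24.5652.
Sellers' marginal cost at q' = 24.5652: 53.5 + 0.61·24.5652 = 68.4848.
Δq = 97.5 − 24.5652 = 72.9348; wedge = 129.75 − 68.4848 = 61.2652.
The triangle = ½ × 72.9348 × 61.2652 = 2234.18.

2234.18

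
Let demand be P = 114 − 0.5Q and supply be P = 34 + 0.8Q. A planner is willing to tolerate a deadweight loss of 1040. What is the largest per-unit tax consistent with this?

52

Competitive equilibrium: 114 − 0.5Q = 34 + 0.8Q → Q* = 61.5385, P* = 83.2308.
A tax t gives ΔQ = t/1.3 and wedge t, so DWL = t²/2.6.
t²/2.6 = 1040 → t² = 2704 → t = 52.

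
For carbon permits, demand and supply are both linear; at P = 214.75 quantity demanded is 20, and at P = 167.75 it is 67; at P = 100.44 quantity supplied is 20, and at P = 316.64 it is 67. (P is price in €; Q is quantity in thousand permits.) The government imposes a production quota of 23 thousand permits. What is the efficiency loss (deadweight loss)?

€848.95 thousand

Demand slope = (167.75 − 214.75)/(67 − 20) = −1, so P = 234.75 − Q.
Supply slope = (316.64 − 100.44)/(67 − 20) = 4.6, so P = 8.44 + 4.6Q.
Competitive equilibrium: 234.75 − Q = 8.44 + 4.6Q → Q* = 40.4125, P* = 194.3375.
At Q = 23: demand price = 234.75 − 1·23 = 211.75; supply price = 8.44 + 4.6·23 = 114.24.
ΔQ = 40.4125 − 23 = 17.4125; wedge = 211.75 − 114.24 = 97.51.
Deadweight loss = ½ × 17.4125 × 97.51 = €848.95 thousand.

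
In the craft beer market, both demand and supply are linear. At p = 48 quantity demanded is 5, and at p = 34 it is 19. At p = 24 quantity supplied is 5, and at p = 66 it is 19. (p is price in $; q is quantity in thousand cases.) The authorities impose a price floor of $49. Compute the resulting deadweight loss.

Demand slope = (34 − 48)/(19 − 5) = −1, so p = 53 − q.
Supply slope = (66 − 24)/(19 − 5) = 3, so p = 9 + 3q.
Competitive equilibrium: 53 − q = 9 + 3q → q* = 11, p* = 42.
At the floor p = 49, quantity demanded = (53 − 49)/1 = 4.
Sellers' marginal cost at q' = 4: 9 + 3·4 = 21.
Δq = 11 − 4 = 7; wedge = 49 − 21 = 28.
Welfare loss = ½ × 7 × 28 = $98 thousand.

$98 thousand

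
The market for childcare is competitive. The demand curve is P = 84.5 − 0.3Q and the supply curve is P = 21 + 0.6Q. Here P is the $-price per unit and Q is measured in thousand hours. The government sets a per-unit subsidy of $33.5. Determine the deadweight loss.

$623.47 thousand

Competitive equilibrium: 84.5 − 0.3Q = 21 + 0.6Q → Q* = 70.5556, P* = 63.3333.
The subsidy lowers effective supply by 33.5: P = 0.6Q − 12.5.
New quantity: 84.5 − 0.3Q = 0.6Q − 12.5 → Q' = 107.7778.
Overproduction ΔQ = 107.7778 − 70.5556 = 37.2222; wedge = subsidy = 33.5.
Welfare loss = ½ × 37.2222 × 33.5 = $623.47 thousand.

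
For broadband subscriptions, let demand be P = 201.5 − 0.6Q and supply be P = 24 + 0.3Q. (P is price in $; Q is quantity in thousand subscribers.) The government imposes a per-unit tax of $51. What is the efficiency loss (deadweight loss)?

Competitive equilibrium: 201.5 − 0.6Q = 24 + 0.3Q → Q* = 197.2222, P* = 83.1667.
With the tax, the buyer price exceeds the seller price by 51: (201.5 − 0.6Q) − (24 + 0.3Q) = 51 → Q' = 140.5556.
ΔQ = 197.2222 − 140.5556 = 56.6666; the wedge equals the tax, 51.
The triangle = ½ × 56.6666 × 51 = $1445 thousand.

$1445 thousand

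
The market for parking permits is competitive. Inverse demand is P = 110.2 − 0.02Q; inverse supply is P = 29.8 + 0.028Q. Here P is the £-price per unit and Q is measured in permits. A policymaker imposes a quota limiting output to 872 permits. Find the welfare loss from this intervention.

Competitive equilibrium: 110.2 − 0.02Q = 29.8 + 0.028Q → Q* = 1675, P* = 76.7.
At Q = 872: demand price = 110.2 − 0.02·872 = 92.76; supply price = 29.8 + 0.028·872 = 54.216.
ΔQ = 1675 − 872 = 803; wedge = 92.76 − 54.216 = 38.544.
DWL = ½ × 803 × 38.544 = £15475.416.

£15475.416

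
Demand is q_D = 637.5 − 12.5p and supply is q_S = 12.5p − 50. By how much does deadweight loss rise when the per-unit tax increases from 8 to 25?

1753.125

In inverse form: demand p = 51 − 0.08q, supply p = 4 + 0.08q.
Competitive equilibrium: 51 − 0.08q = 4 + 0.08q → q* = 293.75, p* = 27.5.
For a per-unit tax t: Δq = t/0.16, so DWL = ½·t·(t/0.16) = t²/0.32.
At t = 8: DWL = 200. At t = 25: DWL = 1953.125.
Increase = 1953.125 − 200 = 1753.125.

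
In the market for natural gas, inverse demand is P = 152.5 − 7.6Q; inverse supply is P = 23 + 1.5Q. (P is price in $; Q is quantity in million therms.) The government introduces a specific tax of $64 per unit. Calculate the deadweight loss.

Competitive equilibrium: 152.5 − 7.6Q = 23 + 1.5Q → Q* = 14.230769, P* = 44.346154.
With the tax, the buyer price exceeds the seller price by 64: (152.5 − 7.6Q) − (23 + 1.5Q) = 64 → Q' = 7.197802.
ΔQ = 14.230769 − 7.197802 = 7.032967; the wedge equals the tax, 64.
The triangle = ½ × 7.032967 × 64 = $225.05 million.

$225.05 million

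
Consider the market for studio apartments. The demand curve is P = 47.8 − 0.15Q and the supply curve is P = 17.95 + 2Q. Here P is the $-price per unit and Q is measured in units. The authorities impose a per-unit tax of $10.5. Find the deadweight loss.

$25.64

Competitive equilibrium: 47.8 − 0.15Q = 17.95 + 2Q → Q* = 13.8837, P* = 45.7174.
With the tax, the buyer price exceeds the seller price by 10.5: (47.8 − 0.15Q) − (17.95 + 2Q) = 10.5 → Q' = 9.
ΔQ = 13.8837 − 9 = 4.8837; the wedge equals the tax, 10.5.
DWL = ½ × 4.8837 × 10.5 = $25.64.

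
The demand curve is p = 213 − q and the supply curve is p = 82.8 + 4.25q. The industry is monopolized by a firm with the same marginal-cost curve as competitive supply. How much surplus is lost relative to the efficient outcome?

Competitive equilibrium: 213 − q = 82.8 + 4.25q → q* = 24.8, p* = 188.2.
Marginal revenue: MR = 213 − 2q. Set MR = MC: 213 − 2q = 82.8 + 4.25q → q_m = 20.832.
Price p_m = 213 − 1·20.832 = 192.168; MC(q_m) = 82.8 + 4.25·20.832 = 171.336.
Competitive q* = 24.8, so Δq = 3.968; wedge = 192.168 − 171.336 = 20.832.
The triangle = ½ × 3.968 × 20.832 = 41.33.

41.33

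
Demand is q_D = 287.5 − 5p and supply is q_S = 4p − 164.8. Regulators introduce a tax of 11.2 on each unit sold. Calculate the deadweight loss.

In inverse form: demand p = 57.5 − 0.2q, supply p = 41.2 + 0.25q.
Competitive equilibrium: 57.5 − 0.2q = 41.2 + 0.25q → q* = 36.2222, p* = 50.2556.
With the tax, the buyer price exceeds the seller price by 11.2: (57.5 − 0.2q) − (41.2 + 0.25q) = 11.2 → q' = 11.3333.
Δq = 36.2222 − 11.3333 = 24.8889; the wedge equals the tax, 11.2.
The triangle = ½ × 24.8889 × 11.2 = 139.38.

139.38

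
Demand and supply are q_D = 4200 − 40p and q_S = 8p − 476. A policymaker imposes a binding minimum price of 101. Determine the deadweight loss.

1540.83

In inverse form: demand p = 105 − 0.025q, supply p = 59.5 + 0.125q.
Competitive equilibrium: 105 − 0.025q = 59.5 + 0.125q → q* = 303.3333, p* = 97.4167.
At the floor p = 101, quantity demanded = (105 − 101)/0.025 = 160.
Sellers' marginal cost at q' = 160: 59.5 + 0.125·160 = 79.5.
Δq = 303.3333 − 160 = 143.3333; wedge = 101 − 79.5 = 21.5.
Deadweight loss = ½ × 143.3333 × 21.5 = 1540.83.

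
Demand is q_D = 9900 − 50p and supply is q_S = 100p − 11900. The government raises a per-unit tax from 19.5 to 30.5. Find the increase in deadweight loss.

9166.67

In inverse form: demand p = 198 − 0.02q, supply p = 119 + 0.01q.
Competitive equilibrium: 198 − 0.02q = 119 + 0.01q → q* = 2633.3333, p* = 145.3333.
For a per-unit tax t: Δq = t/0.03, so DWL = ½·t·(t/0.03) = t²/0.06.
At t = 19.5: DWL = 6337.5. At t = 30.5: DWL = 15504.167.
Increase = 15504.167 − 6337.5 = 9166.67.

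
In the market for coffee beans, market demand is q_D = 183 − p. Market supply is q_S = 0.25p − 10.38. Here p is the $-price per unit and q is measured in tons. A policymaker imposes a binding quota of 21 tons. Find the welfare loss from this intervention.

In inverse form: demand p = 183 − q, supply p = 41.52 + 4q.
Competitive equilibrium: 183 − q = 41.52 + 4q → q* = 28.296, p* = 154.704.
At q = 21: demand price = 183 − 1·21 = 162; supply price = 41.52 + 4·21 = 125.52.
Δq = 28.296 − 21 = 7.296; wedge = 162 − 125.52 = 36.48.
DWL = ½ × 7.296 × 36.48 = $133.08.

$133.08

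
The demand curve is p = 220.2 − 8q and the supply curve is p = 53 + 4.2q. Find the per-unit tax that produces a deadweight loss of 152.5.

Competitive equilibrium: 220.2 − 8q = 53 + 4.2q → q* = 13.7049, p* = 110.5607.
A tax t gives Δq = t/12.2 and wedge t, so DWL = t²/24.4.
t²/24.4 = 152.5 → t² = 3721 → t = 61.

61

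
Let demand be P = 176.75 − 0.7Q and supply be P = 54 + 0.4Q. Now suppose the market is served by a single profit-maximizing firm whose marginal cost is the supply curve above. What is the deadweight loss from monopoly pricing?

1035.79

Competitive equilibrium: 176.75 − 0.7Q = 54 + 0.4Q → Q* = 111.5909, P* = 98.6364.
Marginal revenue: MR = 176.75 − 1.4Q. Set MR = MC: 176.75 − 1.4Q = 54 + 0.4Q → Q_m = 68.1944.
Price P_m = 176.75 − 0.7·68.1944 = 129.0139; MC(Q_m) = 54 + 0.4·68.1944 = 81.2778.
Competitive Q* = 111.5909, so ΔQ = 43.3965; wedge = 129.0139 − 81.2778 = 47.7361.
The triangle = ½ × 43.3965 × 47.7361 = 1035.79.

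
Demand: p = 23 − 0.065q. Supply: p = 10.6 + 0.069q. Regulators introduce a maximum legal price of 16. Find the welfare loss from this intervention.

Competitive equilibrium: 23 − 0.065q = 10.6 + 0.069q → q* = 92.5373, p* = 16.9851.
At the ceiling p = 16, quantity supplied = (16 − 10.6)/0.069 = 78.2609.
Willingness to pay at q' = 78.2609: 23 − 0.065·78.2609 = 17.913.
Δq = 92.5373 − 78.2609 = 14.2764; wedge = 17.913 − 16 = 1.913.
The triangle = ½ × 14.2764 × 1.913 = 13.66.

13.66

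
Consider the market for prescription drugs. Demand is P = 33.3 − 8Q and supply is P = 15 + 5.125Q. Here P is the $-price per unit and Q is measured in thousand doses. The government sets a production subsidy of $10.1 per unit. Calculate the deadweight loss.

$3.89 thousand

Competitive equilibrium: 33.3 − 8Q = 15 + 5.125Q → Q* = 1.3943, P* = 22.1457.
The subsidy lowers effective supply by 10.1: P = 4.9 + 5.125Q.
New quantity: 33.3 − 8Q = 4.9 + 5.125Q → Q' = 2.1638.
Overproduction ΔQ = 2.1638 − 1.3943 = 0.7695; wedge = subsidy = 10.1.
The triangle = ½ × 0.7695 × 10.1 = $3.89 thousand.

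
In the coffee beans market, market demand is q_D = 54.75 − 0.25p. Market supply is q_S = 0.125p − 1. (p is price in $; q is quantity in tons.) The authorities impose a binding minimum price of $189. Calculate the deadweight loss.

$610.04

In inverse form: demand p = 219 − 4q, supply p = 8 + 8q.
Competitive equilibrium: 219 − 4q = 8 + 8q → q* = 17.5833, p* = 148.6667.
At the floor p = 189, quantity demanded = (219 − 189)/4 = 7.5.
Sellers' marginal cost at q' = 7.5: 8 + 8·7.5 = 68.
Δq = 17.5833 − 7.5 = 10.0833; wedge = 189 − 68 = 121.
Welfare loss = ½ × 10.0833 × 121 = $610.04.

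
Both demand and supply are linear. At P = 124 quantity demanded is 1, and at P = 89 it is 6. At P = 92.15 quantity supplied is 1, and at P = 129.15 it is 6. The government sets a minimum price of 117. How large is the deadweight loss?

10.57

Demand slope = (89 − 124)/(6 − 1) = −7, so P = 131 − 7Q.
Supply slope = (129.15 − 92.15)/(6 − 1) = 7.4, so P = 84.75 + 7.4Q.
Competitive equilibrium: 131 − 7Q = 84.75 + 7.4Q → Q* = 3.2118, P* = 108.5174.
At the floor P = 117, quantity demanded = (131 − 117)/7 = 2.
Sellers' marginal cost at Q' = 2: 84.75 + 7.4·2 = 99.55.
ΔQ = 3.2118 − 2 = 1.2118; wedge = 117 − 99.55 = 17.45.
DWL = ½ × 1.2118 × 17.45 = 10.57.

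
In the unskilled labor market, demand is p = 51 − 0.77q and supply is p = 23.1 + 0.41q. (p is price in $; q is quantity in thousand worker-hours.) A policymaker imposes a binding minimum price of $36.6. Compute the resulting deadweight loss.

Competitive equilibrium: 51 − 0.77q = 23.1 + 0.41q → q* = 23.6441, p* = 32.7941.
At the floor p = 36.6, quantity demanded = (51 − 36.6)/0.77 = 18.7013.
Sellers' marginal cost at q' = 18.7013: 23.1 + 0.41·18.7013 = 30.7675.
Δq = 23.6441 − 18.7013 = 4.9428; wedge = 36.6 − 30.7675 = 5.8325.
DWL = ½ × 4.9428 × 5.8325 = $14.41 thousand.

$14.41 thousand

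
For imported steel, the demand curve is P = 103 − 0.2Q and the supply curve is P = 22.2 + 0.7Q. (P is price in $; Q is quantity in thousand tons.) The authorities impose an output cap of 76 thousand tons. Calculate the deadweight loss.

Competitive equilibrium: 103 − 0.2Q = 22.2 + 0.7Q → Q* = 89.7778, P* = 85.0444.
At Q = 76: demand price = 103 − 0.2·76 = 87.8; supply price = 22.2 + 0.7·76 = 75.4.
ΔQ = 89.7778 − 76 = 13.7778; wedge = 87.8 − 75.4 = 12.4.
DWL = ½ × 13.7778 × 12.4 = $85.42 thousand.

$85.42 thousand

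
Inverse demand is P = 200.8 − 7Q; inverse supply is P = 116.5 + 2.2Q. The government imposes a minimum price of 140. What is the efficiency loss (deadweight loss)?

Competitive equilibrium: 200.8 − 7Q = 116.5 + 2.2Q → Q* = 9.163, P* = 136.6587.
At the floor P = 140, quantity demanded = (200.8 − 140)/7 = 8.6857.
Sellers' marginal cost at Q' = 8.6857: 116.5 + 2.2·8.6857 = 135.6085.
ΔQ = 9.163 − 8.6857 = 0.4773; wedge = 140 − 135.6085 = 4.3915.
DWL = ½ × 0.4773 × 4.3915 = 1.05.

1.05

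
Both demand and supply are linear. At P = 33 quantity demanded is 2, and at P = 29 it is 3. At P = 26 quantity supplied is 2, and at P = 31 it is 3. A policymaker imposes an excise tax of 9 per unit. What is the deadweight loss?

Demand slope = (29 − 33)/(3 − 2) = −4, so P = 41 − 4Q.
Supply slope = (31 − 26)/(3 − 2) = 5, so P = 16 + 5Q.
Competitive equilibrium: 41 − 4Q = 16 + 5Q → Q* = 2.7778, P* = 29.8889.
With the tax, the buyer price exceeds the seller price by 9: (41 − 4Q) − (16 + 5Q) = 9 → Q' = 1.7778.
ΔQ = 2.7778 − 1.7778 = 1; the wedge equals the tax, 9.
Deadweight loss = ½ × 1 × 9 = 4.50.

4.50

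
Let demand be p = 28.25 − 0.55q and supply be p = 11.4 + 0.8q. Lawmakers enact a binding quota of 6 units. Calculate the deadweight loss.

28.36

Competitive equilibrium: 28.25 − 0.55q = 11.4 + 0.8q → q* = 12.4815, p* = 21.3852.
At q = 6: demand price = 28.25 − 0.55·6 = 24.95; supply price = 11.4 + 0.8·6 = 16.2.
Δq = 12.4815 − 6 = 6.4815; wedge = 24.95 − 16.2 = 8.75.
Deadweight loss = ½ × 6.4815 × 8.75 = 28.36.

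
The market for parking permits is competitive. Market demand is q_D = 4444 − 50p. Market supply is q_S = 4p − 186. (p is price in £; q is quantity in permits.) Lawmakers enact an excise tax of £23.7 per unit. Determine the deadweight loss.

In inverse form: demand p = 88.88 − 0.02q, supply p = 46.5 + 0.25q.
Competitive equilibrium: 88.88 − 0.02q = 46.5 + 0.25q → q* = 156.963, p* = 85.7407.
With the tax, the buyer price exceeds the seller price by 23.7: (88.88 − 0.02q) − (46.5 + 0.25q) = 23.7 → q' = 69.1852.
Δq = 156.963 − 69.1852 = 87.7778; the wedge equals the tax, 23.7.
Deadweight loss = ½ × 87.7778 × 23.7 = £1040.17.

£1040.17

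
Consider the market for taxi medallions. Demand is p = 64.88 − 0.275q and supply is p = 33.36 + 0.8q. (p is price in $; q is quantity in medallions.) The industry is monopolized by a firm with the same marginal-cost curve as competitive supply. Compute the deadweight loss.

Competitive equilibrium: 64.88 − 0.275q = 33.36 + 0.8q → q* = 29.32093, p* = 56.81674.
Marginal revenue: MR = 64.88 − 0.55q. Set MR = MC: 64.88 − 0.55q = 33.36 + 0.8q → q_m = 23.34815.
Price p_m = 64.88 − 0.275·23.34815 = 58.45926; MC(q_m) = 33.36 + 0.8·23.34815 = 52.03852.
Competitive q* = 29.32093, so Δq = 5.97278; wedge = 58.45926 − 52.03852 = 6.42074.
The triangle = ½ × 5.97278 × 6.42074 = $19.17.

$19.17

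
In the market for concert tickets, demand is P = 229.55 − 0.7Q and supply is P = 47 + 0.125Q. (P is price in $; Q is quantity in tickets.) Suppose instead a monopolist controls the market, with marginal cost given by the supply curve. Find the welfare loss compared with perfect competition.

Competitive equilibrium: 229.55 − 0.7Q = 47 + 0.125Q → Q* = 221.2727, P* = 74.6591.
Marginal revenue: MR = 229.55 − 1.4Q. Set MR = MC: 229.55 − 1.4Q = 47 + 0.125Q → Q_m = 119.7049.
Price P_m = 229.55 − 0.7·119.7049 = 145.7566; MC(Q_m) = 47 + 0.125·119.7049 = 61.9631.
Competitive Q* = 221.2727, so ΔQ = 101.5678; wedge = 145.7566 − 61.9631 = 83.7935.
The triangle = ½ × 101.5678 × 83.7935 = $4255.36.

$4255.36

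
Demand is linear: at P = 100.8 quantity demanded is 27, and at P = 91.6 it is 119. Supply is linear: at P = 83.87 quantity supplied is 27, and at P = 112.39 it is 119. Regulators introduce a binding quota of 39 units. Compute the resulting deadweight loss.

175.90

Demand slope = (91.6 − 100.8)/(119 − 27) = −0.1, so P = 103.5 − 0.1Q.
Supply slope = (112.39 − 83.87)/(119 − 27) = 0.31, so P = 75.5 + 0.31Q.
Competitive equilibrium: 103.5 − 0.1Q = 75.5 + 0.31Q → Q* = 68.2927, P* = 96.6707.
At Q = 39: demand price = 103.5 − 0.1·39 = 99.6; supply price = 75.5 + 0.31·39 = 87.59.
ΔQ = 68.2927 − 39 = 29.2927; wedge = 99.6 − 87.59 = 12.01.
Deadweight loss = ½ × 29.2927 × 12.01 = 175.90.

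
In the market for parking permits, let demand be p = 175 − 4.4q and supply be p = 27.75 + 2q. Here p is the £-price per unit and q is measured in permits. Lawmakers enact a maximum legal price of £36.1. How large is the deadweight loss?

£1134.96

Competitive equilibrium: 175 − 4.4q = 27.75 + 2q → q* = 23.0078, p* = 73.7656.
At the ceiling p = 36.1, quantity supplied = (36.1 − 27.75)/2 = 4.175.
Willingness to pay at q' = 4.175: 175 − 4.4·4.175 = 156.63.
Δq = 23.0078 − 4.175 = 18.8328; wedge = 156.63 − 36.1 = 120.53.
Deadweight loss = ½ × 18.8328 × 120.53 = £1134.96.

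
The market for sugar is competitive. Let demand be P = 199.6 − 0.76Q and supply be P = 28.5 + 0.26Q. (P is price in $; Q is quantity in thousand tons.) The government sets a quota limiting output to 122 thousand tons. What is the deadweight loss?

Competitive equilibrium: 199.6 − 0.76Q = 28.5 + 0.26Q → Q* = 167.7451, P* = 72.1137.
At Q = 122: demand price = 199.6 − 0.76·122 = 106.88; supply price = 28.5 + 0.26·122 = 60.22.
ΔQ = 167.7451 − 122 = 45.7451; wedge = 106.88 − 60.22 = 46.66.
The triangle = ½ × 45.7451 × 46.66 = $1067.23 thousand.

$1067.23 thousand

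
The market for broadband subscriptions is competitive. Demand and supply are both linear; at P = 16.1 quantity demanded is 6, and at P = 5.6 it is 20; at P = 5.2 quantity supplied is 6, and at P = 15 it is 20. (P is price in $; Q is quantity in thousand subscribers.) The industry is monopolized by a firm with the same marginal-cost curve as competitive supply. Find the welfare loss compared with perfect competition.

Demand slope = (5.6 − 16.1)/(20 − 6) = −0.75, so P = 20.6 − 0.75Q.
Supply slope = (15 − 5.2)/(20 − 6) = 0.7, so P = 1 + 0.7Q.
Competitive equilibrium: 20.6 − 0.75Q = 1 + 0.7Q → Q* = 13.5172, P* = 10.4621.
Marginal revenue: MR = 20.6 − 1.5Q. Set MR = MC: 20.6 − 1.5Q = 1 + 0.7Q → Q_m = 8.9091.
Price P_m = 20.6 − 0.75·8.9091 = 13.9182; MC(Q_m) = 1 + 0.7·8.9091 = 7.2364.
Competitive Q* = 13.5172, so ΔQ = 4.6081; wedge = 13.9182 − 7.2364 = 6.6818.
Welfare loss = ½ × 4.6081 × 6.6818 = $15.40 thousand.

$15.40 thousand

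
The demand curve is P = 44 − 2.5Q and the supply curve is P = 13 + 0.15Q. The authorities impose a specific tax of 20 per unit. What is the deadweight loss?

75.47

Competitive equilibrium: 44 − 2.5Q = 13 + 0.15Q → Q* = 11.6981, P* = 14.7547.
With the tax, the buyer price exceeds the seller price by 20: (44 − 2.5Q) − (13 + 0.15Q) = 20 → Q' = 4.1509.
ΔQ = 11.6981 − 4.1509 = 7.5472; the wedge equals the tax, 20.
Deadweight loss = ½ × 7.5472 × 20 = 75.47.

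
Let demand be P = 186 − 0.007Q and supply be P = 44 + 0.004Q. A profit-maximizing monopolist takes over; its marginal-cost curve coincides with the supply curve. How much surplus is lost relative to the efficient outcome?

138613.36

Competitive equilibrium: 186 − 0.007Q = 44 + 0.004Q → Q* = 12909.090909, P* = 95.636364.
Marginal revenue: MR = 186 − 0.014Q. Set MR = MC: 186 − 0.014Q = 44 + 0.004Q → Q_m = 7888.888889.
Price P_m = 186 − 0.007·7888.888889 = 130.777778; MC(Q_m) = 44 + 0.004·7888.888889 = 75.555556.
Competitive Q* = 12909.090909, so ΔQ = 5020.20202; wedge = 130.777778 − 75.555556 = 55.222222.
Welfare loss = ½ × 5020.20202 × 55.222222 = 138613.36.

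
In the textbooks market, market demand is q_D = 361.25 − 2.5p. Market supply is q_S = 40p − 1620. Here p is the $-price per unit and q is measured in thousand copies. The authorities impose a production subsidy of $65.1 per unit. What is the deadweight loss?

In inverse form: demand p = 144.5 − 0.4q, supply p = 40.5 + 0.025q.
Competitive equilibrium: 144.5 − 0.4q = 40.5 + 0.025q → q* = 244.70588, p* = 46.61765.
The subsidy lowers effective supply by 65.1: p = 0.025q − 24.6.
New quantity: 144.5 − 0.4q = 0.025q − 24.6 → q' = 397.88235.
Overproduction Δq = 397.88235 − 244.70588 = 153.17647; wedge = subsidy = 65.1.
DWL = ½ × 153.17647 × 65.1 = $4985.89 thousand.

$4985.89 thousand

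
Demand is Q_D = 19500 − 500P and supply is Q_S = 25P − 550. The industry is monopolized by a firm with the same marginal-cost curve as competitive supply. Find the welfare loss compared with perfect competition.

7.11

In inverse form: demand P = 39 − 0.002Q, supply P = 22 + 0.04Q.
Competitive equilibrium: 39 − 0.002Q = 22 + 0.04Q → Q* = 404.7619, P* = 38.1905.
Marginal revenue: MR = 39 − 0.004Q. Set MR = MC: 39 − 0.004Q = 22 + 0.04Q → Q_m = 386.3636.
Price P_m = 39 − 0.002·386.3636 = 38.2273; MC(Q_m) = 22 + 0.04·386.3636 = 37.4545.
Competitive Q* = 404.7619, so ΔQ = 18.3983; wedge = 38.2273 − 37.4545 = 0.7728.
Deadweight loss = ½ × 18.3983 × 0.7728 = 7.11.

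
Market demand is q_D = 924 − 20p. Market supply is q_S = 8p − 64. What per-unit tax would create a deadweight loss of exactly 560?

14

In inverse form: demand p = 46.2 − 0.05q, supply p = 8 + 0.125q.
Competitive equilibrium: 46.2 − 0.05q = 8 + 0.125q → q* = 218.2857, p* = 35.2857.
A tax t gives Δq = t/0.175 and wedge t, so DWL = t²/0.35.
t²/0.35 = 560 → t² = 196 → t = 14.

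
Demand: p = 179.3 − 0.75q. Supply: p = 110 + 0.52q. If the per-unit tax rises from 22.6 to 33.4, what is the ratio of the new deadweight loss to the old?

2.184

Competitive equilibrium: 179.3 − 0.75q = 110 + 0.52q → q* = 54.5669, p* = 138.3748.
For a per-unit tax t: Δq = t/1.27, so DWL = ½·t·(t/1.27) = t²/2.54.
At t = 22.6: DWL = 201.087. At t = 33.4: DWL = 439.197.
Ratio = (33.4/22.6)² = 2.184.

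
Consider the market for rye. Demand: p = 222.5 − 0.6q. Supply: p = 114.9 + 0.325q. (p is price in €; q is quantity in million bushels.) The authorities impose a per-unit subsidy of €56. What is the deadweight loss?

Competitive equilibrium: 222.5 − 0.6q = 114.9 + 0.325q → q* = 116.3243, p* = 152.7054.
The subsidy lowers effective supply by 56: p = 58.9 + 0.325q.
New quantity: 222.5 − 0.6q = 58.9 + 0.325q → q' = 176.8649.
Overproduction Δq = 176.8649 − 116.3243 = 60.5406; wedge = subsidy = 56.
Deadweight loss = ½ × 60.5406 × 56 = €1695.14 million.

€1695.14 million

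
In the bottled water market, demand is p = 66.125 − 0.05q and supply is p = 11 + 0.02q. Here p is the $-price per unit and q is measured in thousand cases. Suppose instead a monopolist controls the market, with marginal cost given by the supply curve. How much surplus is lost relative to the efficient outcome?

Competitive equilibrium: 66.125 − 0.05q = 11 + 0.02q → q* = 787.5, p* = 26.75.
Marginal revenue: MR = 66.125 − 0.1q. Set MR = MC: 66.125 − 0.1q = 11 + 0.02q → q_m = 459.375.
Price p_m = 66.125 − 0.05·459.375 = 43.15625; MC(q_m) = 11 + 0.02·459.375 = 20.1875.
Competitive q* = 787.5, so Δq = 328.125; wedge = 43.15625 − 20.1875 = 22.96875.
The triangle = ½ × 328.125 × 22.96875 = $3768.31 thousand.

$3768.31 thousand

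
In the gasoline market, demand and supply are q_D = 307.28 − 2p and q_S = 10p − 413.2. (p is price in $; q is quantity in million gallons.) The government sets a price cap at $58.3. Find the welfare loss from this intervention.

In inverse form: demand p = 153.64 − 0.5q, supply p = 41.32 + 0.1q.
Competitive equilibrium: 153.64 − 0.5q = 41.32 + 0.1q → q* = 187.2, p* = 60.04.
At the ceiling p = 58.3, quantity supplied = (58.3 − 41.32)/0.1 = 169.8.
Willingness to pay at q' = 169.8: 153.64 − 0.5·169.8 = 68.74.
Δq = 187.2 − 169.8 = 17.4; wedge = 68.74 − 58.3 = 10.44.
DWL = ½ × 17.4 × 10.44 = $90.828 million.

$90.828 million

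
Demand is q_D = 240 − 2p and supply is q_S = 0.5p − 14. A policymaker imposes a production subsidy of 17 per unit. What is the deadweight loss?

In inverse form: demand p = 120 − 0.5q, supply p = 28 + 2q.
Competitive equilibrium: 120 − 0.5q = 28 + 2q → q* = 36.8, p* = 101.6.
The subsidy lowers effective supply by 17: p = 11 + 2q.
New quantity: 120 − 0.5q = 11 + 2q → q' = 43.6.
Overproduction Δq = 43.6 − 36.8 = 6.8; wedge = subsidy = 17.
The triangle = ½ × 6.8 × 17 = 57.80.

57.80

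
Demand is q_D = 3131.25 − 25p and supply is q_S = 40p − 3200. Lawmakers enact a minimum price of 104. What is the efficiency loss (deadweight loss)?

883.78

In inverse form: demand p = 125.25 − 0.04q, supply p = 80 + 0.025q.
Competitive equilibrium: 125.25 − 0.04q = 80 + 0.025q → q* = 696.1538, p* = 97.4038.
At the floor p = 104, quantity demanded = (125.25 − 104)/0.04 = 531.25.
Sellers' marginal cost at q' = 531.25: 80 + 0.025·531.25 = 93.2813.
Δq = 696.1538 − 531.25 = 164.9038; wedge = 104 − 93.2813 = 10.7187.
Deadweight loss = ½ × 164.9038 × 10.7187 = 883.78.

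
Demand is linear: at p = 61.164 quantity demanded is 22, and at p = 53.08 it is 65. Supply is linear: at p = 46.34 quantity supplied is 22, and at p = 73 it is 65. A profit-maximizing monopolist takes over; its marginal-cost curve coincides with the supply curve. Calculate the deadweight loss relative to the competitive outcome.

23.43

Demand slope = (53.08 − 61.164)/(65 − 22) = −0.188, so p = 65.3 − 0.188q.
Supply slope = (73 − 46.34)/(65 − 22) = 0.62, so p = 32.7 + 0.62q.
Competitive equilibrium: 65.3 − 0.188q = 32.7 + 0.62q → q* = 40.3465, p* = 57.7149.
Marginal revenue: MR = 65.3 − 0.376q. Set MR = MC: 65.3 − 0.376q = 32.7 + 0.62q → q_m = 32.7309.
Price p_m = 65.3 − 0.188·32.7309 = 59.1466; MC(q_m) = 32.7 + 0.62·32.7309 = 52.9932.
Competitive q* = 40.3465, so Δq = 7.6156; wedge = 59.1466 − 52.9932 = 6.1534.
DWL = ½ × 7.6156 × 6.1534 = 23.43.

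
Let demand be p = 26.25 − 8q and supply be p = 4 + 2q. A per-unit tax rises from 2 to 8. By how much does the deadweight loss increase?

3

Competitive equilibrium: 26.25 − 8q = 4 + 2q → q* = 2.225, p* = 8.45.
For a per-unit tax t: Δq = t/10, so DWL = ½·t·(t/10) = t²/20.
At t = 2: DWL = 0.2. At t = 8: DWL = 3.2.
Increase = 3.2 − 0.2 = 3.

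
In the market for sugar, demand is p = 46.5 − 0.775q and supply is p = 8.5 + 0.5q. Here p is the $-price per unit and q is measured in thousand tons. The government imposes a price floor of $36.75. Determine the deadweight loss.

Competitive equilibrium: 46.5 − 0.775q = 8.5 + 0.5q → q* = 29.8039, p* = 23.402.
At the floor p = 36.75, quantity demanded = (46.5 − 36.75)/0.775 = 12.5806.
Sellers' marginal cost at q' = 12.5806: 8.5 + 0.5·12.5806 = 14.7903.
Δq = 29.8039 − 12.5806 = 17.2233; wedge = 36.75 − 14.7903 = 21.9597.
Welfare loss = ½ × 17.2233 × 21.9597 = $189.11 thousand.

$189.11 thousand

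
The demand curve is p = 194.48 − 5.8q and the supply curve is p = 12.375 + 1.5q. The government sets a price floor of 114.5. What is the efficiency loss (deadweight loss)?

454.28

Competitive equilibrium: 194.48 − 5.8q = 12.375 + 1.5q → q* = 24.9459, p* = 49.7938.
At the floor p = 114.5, quantity demanded = (194.48 − 114.5)/5.8 = 13.7897.
Sellers' marginal cost at q' = 13.7897: 12.375 + 1.5·13.7897 = 33.0596.
Δq = 24.9459 − 13.7897 = 11.1562; wedge = 114.5 − 33.0596 = 81.4404.
Welfare loss = ½ × 11.1562 × 81.4404 = 454.28.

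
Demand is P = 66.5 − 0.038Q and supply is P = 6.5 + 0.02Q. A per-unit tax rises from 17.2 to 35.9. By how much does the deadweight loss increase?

Competitive equilibrium: 66.5 − 0.038Q = 6.5 + 0.02Q → Q* = 1034.4828, P* = 27.1897.
For a per-unit tax t: ΔQ = t/0.058, so DWL = ½·t·(t/0.058) = t²/0.116.
At t = 17.2: DWL = 2550.345. At t = 35.9: DWL = 11110.431.
Increase = 11110.431 − 2550.345 = 8560.09.

8560.09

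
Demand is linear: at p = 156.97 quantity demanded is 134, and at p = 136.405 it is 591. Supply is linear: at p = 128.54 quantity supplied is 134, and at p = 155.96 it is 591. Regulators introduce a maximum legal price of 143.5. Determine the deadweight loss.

24.11

Demand slope = (136.405 − 156.97)/(591 − 134) = −0.045, so p = 163 − 0.045q.
Supply slope = (155.96 − 128.54)/(591 − 134) = 0.06, so p = 120.5 + 0.06q.
Competitive equilibrium: 163 − 0.045q = 120.5 + 0.06q → q* = 404.7619, p* = 144.7857.
At the ceiling p = 143.5, quantity supplied = (143.5 − 120.5)/0.06 = 383.3333.
Willingness to pay at q' = 383.3333: 163 − 0.045·383.3333 = 145.75.
Δq = 404.7619 − 383.3333 = 21.4286; wedge = 145.75 − 143.5 = 2.25.
Deadweight loss = ½ × 21.4286 × 2.25 = 24.11.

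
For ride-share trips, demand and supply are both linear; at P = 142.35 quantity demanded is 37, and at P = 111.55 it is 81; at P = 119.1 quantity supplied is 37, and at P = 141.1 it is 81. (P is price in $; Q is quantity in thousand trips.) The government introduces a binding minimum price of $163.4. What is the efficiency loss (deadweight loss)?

$1466.97 thousand

Demand slope = (111.55 − 142.35)/(81 − 37) = −0.7, so P = 168.25 − 0.7Q.
Supply slope = (141.1 − 119.1)/(81 − 37) = 0.5, so P = 100.6 + 0.5Q.
Competitive equilibrium: 168.25 − 0.7Q = 100.6 + 0.5Q → Q* = 56.375, P* = 128.7875.
At the floor P = 163.4, quantity demanded = (168.25 − 163.4)/0.7 = 6.9286.
Sellers' marginal cost at Q' = 6.9286: 100.6 + 0.5·6.9286 = 104.0643.
ΔQ = 56.375 − 6.9286 = 49.4464; wedge = 163.4 − 104.0643 = 59.3357.
Deadweight loss = ½ × 49.4464 × 59.3357 = $1466.97 thousand.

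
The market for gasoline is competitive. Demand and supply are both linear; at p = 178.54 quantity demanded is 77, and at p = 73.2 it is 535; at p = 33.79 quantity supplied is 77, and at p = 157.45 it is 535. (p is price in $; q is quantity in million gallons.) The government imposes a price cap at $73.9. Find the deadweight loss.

Demand slope = (73.2 − 178.54)/(535 − 77) = −0.23, so p = 196.25 − 0.23q.
Supply slope = (157.45 − 33.79)/(535 − 77) = 0.27, so p = 13 + 0.27q.
Competitive equilibrium: 196.25 − 0.23q = 13 + 0.27q → q* = 366.5, p* = 111.955.
At the ceiling p = 73.9, quantity supplied = (73.9 − 13)/0.27 = 225.5556.
Willingness to pay at q' = 225.5556: 196.25 − 0.23·225.5556 = 144.3722.
Δq = 366.5 − 225.5556 = 140.9444; wedge = 144.3722 − 73.9 = 70.4722.
The triangle = ½ × 140.9444 × 70.4722 = $4966.33 million.

$4966.33 million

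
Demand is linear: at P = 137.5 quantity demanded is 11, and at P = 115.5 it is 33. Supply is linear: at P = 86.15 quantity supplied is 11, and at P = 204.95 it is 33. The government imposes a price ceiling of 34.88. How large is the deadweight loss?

982

Demand slope = (115.5 − 137.5)/(33 − 11) = −1, so P = 148.5 − Q.
Supply slope = (204.95 − 86.15)/(33 − 11) = 5.4, so P = 26.75 + 5.4Q.
Competitive equilibrium: 148.5 − Q = 26.75 + 5.4Q → Q* = 19.0234, P* = 129.4766.
At the ceiling P = 34.88, quantity supplied = (34.88 − 26.75)/5.4 = 1.5056.
Willingness to pay at Q' = 1.5056: 148.5 − 1·1.5056 = 146.9944.
ΔQ = 19.0234 − 1.5056 = 17.5178; wedge = 146.9944 − 34.88 = 112.1144.
Deadweight loss = ½ × 17.5178 × 112.1144 = 982.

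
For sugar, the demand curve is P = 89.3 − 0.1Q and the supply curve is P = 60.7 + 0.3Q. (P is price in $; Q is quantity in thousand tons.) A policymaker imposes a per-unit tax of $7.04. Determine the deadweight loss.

$61.952 thousand

Competitive equilibrium: 89.3 − 0.1Q = 60.7 + 0.3Q → Q* = 71.5, P* = 82.15.
With the tax, the buyer price exceeds the seller price by 7.04: (89.3 − 0.1Q) − (60.7 + 0.3Q) = 7.04 → Q' = 53.9.
ΔQ = 71.5 − 53.9 = 17.6; the wedge equals the tax, 7.04.
Deadweight loss = ½ × 17.6 × 7.04 = $61.952 thousand.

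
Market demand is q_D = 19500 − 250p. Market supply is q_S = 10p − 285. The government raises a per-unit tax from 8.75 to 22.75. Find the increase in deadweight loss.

2120.19

In inverse form: demand p = 78 − 0.004q, supply p = 28.5 + 0.1q.
Competitive equilibrium: 78 − 0.004q = 28.5 + 0.1q → q* = 475.9615, p* = 76.0962.
For a per-unit tax t: Δq = t/0.104, so DWL = ½·t·(t/0.104) = t²/0.208.
At t = 8.75: DWL = 368.089. At t = 22.75: DWL = 2488.281.
Increase = 2488.281 − 368.089 = 2120.19.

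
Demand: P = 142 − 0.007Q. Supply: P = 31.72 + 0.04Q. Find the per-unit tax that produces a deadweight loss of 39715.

61.1

Competitive equilibrium: 142 − 0.007Q = 31.72 + 0.04Q → Q* = 2346.383, P* = 125.5753.
A tax t gives ΔQ = t/0.047 and wedge t, so DWL = t²/0.094.
t²/0.094 = 39715 → t² = 3733.21 → t = 61.1.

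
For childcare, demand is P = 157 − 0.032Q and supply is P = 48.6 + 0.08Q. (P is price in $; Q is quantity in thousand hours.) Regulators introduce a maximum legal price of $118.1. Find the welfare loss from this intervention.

Competitive equilibrium: 157 − 0.032Q = 48.6 + 0.08Q → Q* = 967.8571, P* = 126.0286.
At the ceiling P = 118.1, quantity supplied = (118.1 − 48.6)/0.08 = 868.75.
Willingness to pay at Q' = 868.75: 157 − 0.032·868.75 = 129.2.
ΔQ = 967.8571 − 868.75 = 99.1071; wedge = 129.2 − 118.1 = 11.1.
The triangle = ½ × 99.1071 × 11.1 = $550.04 thousand.

$550.04 thousand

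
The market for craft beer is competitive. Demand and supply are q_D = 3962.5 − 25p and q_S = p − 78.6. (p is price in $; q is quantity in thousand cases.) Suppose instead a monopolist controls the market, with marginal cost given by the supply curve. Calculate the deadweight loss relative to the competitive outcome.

In inverse form: demand p = 158.5 − 0.04q, supply p = 78.6 + q.
Competitive equilibrium: 158.5 − 0.04q = 78.6 + q → q* = 76.8269, p* = 155.4269.
Marginal revenue: MR = 158.5 − 0.08q. Set MR = MC: 158.5 − 0.08q = 78.6 + q → q_m = 73.9815.
Price p_m = 158.5 − 0.04·73.9815 = 155.5407; MC(q_m) = 78.6 + 1·73.9815 = 152.5815.
Competitive q* = 76.8269, so Δq = 2.8454; wedge = 155.5407 − 152.5815 = 2.9592.
Deadweight loss = ½ × 2.8454 × 2.9592 = $4.21 thousand.

$4.21 thousand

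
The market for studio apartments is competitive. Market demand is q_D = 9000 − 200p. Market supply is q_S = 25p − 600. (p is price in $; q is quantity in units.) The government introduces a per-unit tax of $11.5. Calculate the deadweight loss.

In inverse form: demand p = 45 − 0.005q, supply p = 24 + 0.04q.
Competitive equilibrium: 45 − 0.005q = 24 + 0.04q → q* = 466.6667, p* = 42.6667.
With the tax, the buyer price exceeds the seller price by 11.5: (45 − 0.005q) − (24 + 0.04q) = 11.5 → q' = 211.1111.
Δq = 466.6667 − 211.1111 = 255.5556; the wedge equals the tax, 11.5.
Welfare loss = ½ × 255.5556 × 11.5 = $1469.44.

$1469.44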